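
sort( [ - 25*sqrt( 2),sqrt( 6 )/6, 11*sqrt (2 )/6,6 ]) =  [ - 25*sqrt ( 2),  sqrt( 6 )/6,11*sqrt( 2 )/6, 6 ]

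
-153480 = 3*(-51160)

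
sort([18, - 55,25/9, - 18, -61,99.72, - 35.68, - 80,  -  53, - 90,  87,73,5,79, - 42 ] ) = [ - 90, - 80, - 61, - 55, - 53,- 42,  -  35.68, - 18, 25/9, 5,18 , 73 , 79, 87,99.72 ] 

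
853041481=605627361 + 247414120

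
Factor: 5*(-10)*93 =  - 2^1*3^1*5^2*31^1 = - 4650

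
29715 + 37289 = 67004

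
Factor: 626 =2^1 * 313^1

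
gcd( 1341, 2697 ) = 3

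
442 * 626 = 276692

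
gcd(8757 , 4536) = 63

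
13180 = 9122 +4058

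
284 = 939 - 655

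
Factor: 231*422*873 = 2^1*3^3 * 7^1*  11^1 * 97^1 * 211^1 = 85101786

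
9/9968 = 9/9968= 0.00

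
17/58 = 17/58 = 0.29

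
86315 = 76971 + 9344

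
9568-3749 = 5819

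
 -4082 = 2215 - 6297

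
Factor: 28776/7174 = 14388/3587 = 2^2*3^1*11^1*17^( - 1 )*109^1*211^(  -  1)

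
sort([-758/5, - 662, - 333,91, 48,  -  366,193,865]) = [ - 662, - 366, - 333,- 758/5, 48, 91,193, 865 ] 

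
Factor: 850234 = 2^1 * 7^1 * 11^1*5521^1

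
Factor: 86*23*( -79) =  - 156262  =  - 2^1*23^1 *43^1*79^1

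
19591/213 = 19591/213 = 91.98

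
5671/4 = 5671/4 = 1417.75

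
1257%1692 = 1257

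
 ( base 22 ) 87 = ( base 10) 183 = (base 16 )B7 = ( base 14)D1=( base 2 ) 10110111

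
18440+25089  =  43529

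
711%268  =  175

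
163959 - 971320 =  - 807361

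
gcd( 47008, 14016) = 32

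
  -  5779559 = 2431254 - 8210813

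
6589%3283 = 23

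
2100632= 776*2707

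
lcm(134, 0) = 0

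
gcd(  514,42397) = 1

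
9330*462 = 4310460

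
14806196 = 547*27068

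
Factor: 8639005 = 5^1 *997^1*1733^1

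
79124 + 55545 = 134669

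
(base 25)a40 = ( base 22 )d2e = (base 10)6350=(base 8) 14316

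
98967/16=6185 + 7/16 = 6185.44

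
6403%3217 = 3186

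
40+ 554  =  594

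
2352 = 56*42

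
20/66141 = 20/66141= 0.00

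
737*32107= 23662859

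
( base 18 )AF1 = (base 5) 103021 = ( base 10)3511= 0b110110110111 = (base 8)6667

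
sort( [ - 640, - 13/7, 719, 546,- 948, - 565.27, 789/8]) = [ - 948, - 640, - 565.27, - 13/7 , 789/8,546,719]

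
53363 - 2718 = 50645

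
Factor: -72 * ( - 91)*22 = 144144  =  2^4* 3^2*7^1 * 11^1*13^1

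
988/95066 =494/47533 = 0.01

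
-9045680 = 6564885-15610565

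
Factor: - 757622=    - 2^1*17^1 *22283^1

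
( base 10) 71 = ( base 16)47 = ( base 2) 1000111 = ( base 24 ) 2N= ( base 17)43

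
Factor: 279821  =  29^1*9649^1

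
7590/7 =7590/7 = 1084.29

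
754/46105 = 754/46105 = 0.02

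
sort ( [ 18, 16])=[ 16,18] 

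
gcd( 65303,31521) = 133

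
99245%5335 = 3215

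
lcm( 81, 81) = 81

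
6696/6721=6696/6721 = 1.00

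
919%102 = 1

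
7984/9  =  7984/9=887.11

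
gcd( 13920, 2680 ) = 40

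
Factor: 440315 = 5^1 * 83^1 * 1061^1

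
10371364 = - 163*(-63628 ) 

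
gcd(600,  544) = 8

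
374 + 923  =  1297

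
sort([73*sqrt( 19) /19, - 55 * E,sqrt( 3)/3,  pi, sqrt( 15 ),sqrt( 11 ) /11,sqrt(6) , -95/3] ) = [ - 55*E, - 95/3,sqrt(11)/11,sqrt(3 ) /3,sqrt( 6 ),pi, sqrt( 15), 73 * sqrt(19 ) /19] 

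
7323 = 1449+5874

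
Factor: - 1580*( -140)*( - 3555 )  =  -2^4*3^2*5^3 * 7^1*79^2 = - 786366000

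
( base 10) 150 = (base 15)A0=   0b10010110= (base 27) 5f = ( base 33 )4i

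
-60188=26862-87050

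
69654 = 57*1222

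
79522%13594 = 11552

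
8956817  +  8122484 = 17079301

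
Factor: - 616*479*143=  - 42194152 = - 2^3*7^1*11^2*13^1*479^1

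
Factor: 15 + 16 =31 = 31^1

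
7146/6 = 1191 = 1191.00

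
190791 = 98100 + 92691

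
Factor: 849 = 3^1 * 283^1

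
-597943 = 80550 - 678493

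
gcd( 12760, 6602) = 2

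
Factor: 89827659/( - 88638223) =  - 3^2*599^( - 1)*769^1*12979^1 * 147977^( - 1) 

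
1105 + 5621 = 6726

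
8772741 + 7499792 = 16272533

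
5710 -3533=2177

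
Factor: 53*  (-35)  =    -  5^1*7^1*53^1 =- 1855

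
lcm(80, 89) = 7120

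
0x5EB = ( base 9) 2063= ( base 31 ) 1HR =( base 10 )1515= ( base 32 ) 1fb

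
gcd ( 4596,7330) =2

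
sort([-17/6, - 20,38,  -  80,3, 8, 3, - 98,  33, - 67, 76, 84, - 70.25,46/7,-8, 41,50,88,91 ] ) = [ - 98, - 80, - 70.25, - 67,-20, - 8, - 17/6, 3, 3, 46/7, 8, 33, 38 , 41, 50, 76, 84,88, 91]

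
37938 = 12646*3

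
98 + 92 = 190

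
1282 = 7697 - 6415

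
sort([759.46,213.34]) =[213.34, 759.46]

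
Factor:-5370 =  -2^1 * 3^1*5^1*179^1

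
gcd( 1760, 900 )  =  20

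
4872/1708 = 2+52/61= 2.85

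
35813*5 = 179065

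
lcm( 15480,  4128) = 61920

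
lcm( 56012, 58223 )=4424948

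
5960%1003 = 945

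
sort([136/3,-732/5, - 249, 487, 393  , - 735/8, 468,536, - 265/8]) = [ - 249,-732/5 , - 735/8, - 265/8 , 136/3, 393, 468,487,536 ]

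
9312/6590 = 4656/3295 = 1.41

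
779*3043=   2370497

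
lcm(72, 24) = 72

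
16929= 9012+7917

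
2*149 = 298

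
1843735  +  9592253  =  11435988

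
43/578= 43/578 = 0.07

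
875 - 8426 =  - 7551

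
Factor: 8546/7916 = 2^( - 1 )*1979^( - 1) * 4273^1 = 4273/3958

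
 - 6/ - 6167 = 6/6167 = 0.00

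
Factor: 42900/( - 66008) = -10725/16502 = - 2^( - 1)*3^1*5^2*11^1 * 13^1*37^( - 1)*223^( - 1 )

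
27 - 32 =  - 5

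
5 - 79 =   -  74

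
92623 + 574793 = 667416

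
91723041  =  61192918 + 30530123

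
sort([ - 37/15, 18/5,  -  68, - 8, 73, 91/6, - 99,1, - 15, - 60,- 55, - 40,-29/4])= [ -99, - 68, - 60, - 55, - 40,-15, - 8, - 29/4, - 37/15,1,18/5,91/6,  73 ] 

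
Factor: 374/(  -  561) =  - 2/3 = - 2^1*3^( - 1)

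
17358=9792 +7566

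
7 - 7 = 0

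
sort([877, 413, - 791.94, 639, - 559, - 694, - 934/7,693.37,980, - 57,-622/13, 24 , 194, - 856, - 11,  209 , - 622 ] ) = [ - 856, - 791.94, - 694, - 622, - 559, - 934/7, - 57, - 622/13, - 11, 24,  194,  209, 413, 639, 693.37,877, 980 ] 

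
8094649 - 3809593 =4285056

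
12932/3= 4310+2/3 = 4310.67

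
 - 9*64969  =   - 584721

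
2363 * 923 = 2181049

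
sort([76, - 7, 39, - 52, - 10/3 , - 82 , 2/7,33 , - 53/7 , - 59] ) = [ -82, - 59, - 52, - 53/7, - 7,  -  10/3,2/7 , 33, 39, 76 ]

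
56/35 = 1 +3/5 = 1.60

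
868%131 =82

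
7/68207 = 7/68207 = 0.00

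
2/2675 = 2/2675 = 0.00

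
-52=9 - 61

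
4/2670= 2/1335  =  0.00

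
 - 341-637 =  - 978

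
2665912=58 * 45964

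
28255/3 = 28255/3 = 9418.33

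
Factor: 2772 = 2^2*3^2 * 7^1* 11^1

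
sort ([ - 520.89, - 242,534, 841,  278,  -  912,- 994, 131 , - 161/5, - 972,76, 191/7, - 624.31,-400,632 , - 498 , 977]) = [ - 994, - 972, -912,-624.31, - 520.89,-498, - 400, -242, - 161/5, 191/7, 76,  131  ,  278, 534,632 , 841, 977]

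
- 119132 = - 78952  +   - 40180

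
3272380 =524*6245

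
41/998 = 41/998 = 0.04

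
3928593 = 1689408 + 2239185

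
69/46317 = 23/15439 = 0.00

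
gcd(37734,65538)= 1986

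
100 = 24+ 76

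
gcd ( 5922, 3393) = 9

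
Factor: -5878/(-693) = 2^1*3^( - 2)*7^ ( - 1)*11^ ( - 1) * 2939^1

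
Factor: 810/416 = 2^(-4 )*3^4*5^1*13^ ( - 1) = 405/208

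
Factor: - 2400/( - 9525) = 32/127 = 2^5*127^( - 1) 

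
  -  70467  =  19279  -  89746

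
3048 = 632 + 2416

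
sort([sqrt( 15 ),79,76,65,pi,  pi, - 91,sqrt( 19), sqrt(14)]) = [ - 91,  pi, pi, sqrt(14 ), sqrt( 15), sqrt( 19 ),  65, 76,79]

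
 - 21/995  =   - 1+974/995= - 0.02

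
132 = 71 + 61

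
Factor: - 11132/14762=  -2^1 * 23^1*61^ (  -  1) = - 46/61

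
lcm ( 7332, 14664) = 14664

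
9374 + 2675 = 12049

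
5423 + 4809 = 10232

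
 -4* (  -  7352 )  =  29408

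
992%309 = 65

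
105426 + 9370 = 114796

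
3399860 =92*36955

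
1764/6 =294 = 294.00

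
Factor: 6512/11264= 37/64=2^ ( - 6)*37^1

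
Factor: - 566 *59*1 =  - 2^1*59^1*283^1   =  - 33394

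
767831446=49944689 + 717886757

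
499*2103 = 1049397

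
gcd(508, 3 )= 1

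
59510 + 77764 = 137274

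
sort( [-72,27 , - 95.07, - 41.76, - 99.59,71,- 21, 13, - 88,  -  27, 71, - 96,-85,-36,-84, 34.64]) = [ - 99.59, - 96, - 95.07,- 88,-85, - 84, - 72, - 41.76, - 36 , - 27, - 21,13,27, 34.64,71  ,  71 ] 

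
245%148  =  97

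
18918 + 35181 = 54099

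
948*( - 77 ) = -72996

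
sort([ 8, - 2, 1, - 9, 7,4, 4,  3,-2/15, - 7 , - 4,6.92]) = [-9, - 7,-4, - 2, - 2/15,1, 3,4, 4,6.92,  7, 8]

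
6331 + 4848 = 11179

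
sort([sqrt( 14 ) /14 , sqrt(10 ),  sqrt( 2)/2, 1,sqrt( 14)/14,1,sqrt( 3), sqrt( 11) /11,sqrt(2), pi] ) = [ sqrt(14) /14, sqrt( 14)/14,  sqrt( 11 ) /11,sqrt( 2)/2,1,1, sqrt (2 ),sqrt( 3),pi,sqrt( 10)]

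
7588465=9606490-2018025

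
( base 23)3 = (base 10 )3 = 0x3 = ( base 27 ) 3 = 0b11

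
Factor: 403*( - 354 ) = -142662 = -  2^1*3^1*13^1*31^1*59^1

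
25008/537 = 46 + 102/179  =  46.57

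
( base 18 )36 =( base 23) 2E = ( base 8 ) 74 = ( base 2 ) 111100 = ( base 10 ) 60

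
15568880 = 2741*5680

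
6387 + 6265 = 12652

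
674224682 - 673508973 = 715709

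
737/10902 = 737/10902 = 0.07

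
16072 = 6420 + 9652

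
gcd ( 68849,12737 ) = 1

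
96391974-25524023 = 70867951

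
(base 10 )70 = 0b1000110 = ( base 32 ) 26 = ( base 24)2m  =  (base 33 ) 24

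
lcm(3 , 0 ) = 0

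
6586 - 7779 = - 1193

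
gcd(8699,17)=1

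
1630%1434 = 196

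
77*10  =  770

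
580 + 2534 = 3114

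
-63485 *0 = 0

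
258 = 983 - 725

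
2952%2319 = 633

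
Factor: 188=2^2*47^1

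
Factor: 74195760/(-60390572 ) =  - 2^2*3^1 * 5^1*11^( -1)*19^1* 53^1*307^1*  467^( - 1 )*2939^( - 1)=- 18548940/15097643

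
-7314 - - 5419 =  - 1895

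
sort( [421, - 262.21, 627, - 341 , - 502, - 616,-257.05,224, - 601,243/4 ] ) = [-616, - 601, - 502, - 341, - 262.21 , - 257.05, 243/4, 224, 421,627 ]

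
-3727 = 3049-6776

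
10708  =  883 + 9825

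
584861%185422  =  28595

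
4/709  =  4/709  =  0.01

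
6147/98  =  62 + 71/98  =  62.72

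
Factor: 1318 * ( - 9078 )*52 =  - 2^4 * 3^1 * 13^1 * 17^1 * 89^1 * 659^1 = - 622169808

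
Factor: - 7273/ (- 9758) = 1039/1394 = 2^(  -  1)*17^( - 1)*41^(-1)*1039^1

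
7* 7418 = 51926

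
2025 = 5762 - 3737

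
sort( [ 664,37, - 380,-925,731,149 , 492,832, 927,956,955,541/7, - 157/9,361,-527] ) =[-925, - 527, - 380,- 157/9,37,541/7, 149,361, 492, 664, 731, 832,927,955,956]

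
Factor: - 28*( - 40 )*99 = 2^5*3^2*5^1 * 7^1 * 11^1 = 110880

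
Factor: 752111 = 752111^1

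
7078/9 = 786 + 4/9 = 786.44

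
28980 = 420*69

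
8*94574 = 756592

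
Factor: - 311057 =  - 53^1*5869^1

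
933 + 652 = 1585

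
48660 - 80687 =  - 32027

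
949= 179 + 770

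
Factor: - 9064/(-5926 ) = 4532/2963  =  2^2*11^1*103^1*2963^( - 1)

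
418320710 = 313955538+104365172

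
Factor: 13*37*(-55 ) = -26455 = -5^1 * 11^1 * 13^1* 37^1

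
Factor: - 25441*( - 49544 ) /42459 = 2^3*3^( - 1)*11^1*13^1*19^1 * 103^1*563^1*14153^(  -  1)=1260448904/42459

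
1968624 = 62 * 31752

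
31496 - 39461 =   -  7965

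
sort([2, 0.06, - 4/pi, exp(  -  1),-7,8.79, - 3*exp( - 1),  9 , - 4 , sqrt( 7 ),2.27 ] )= [ - 7, - 4, - 4/pi, - 3 *exp(  -  1), 0.06,exp( - 1), 2, 2.27,  sqrt( 7),8.79, 9 ] 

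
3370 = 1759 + 1611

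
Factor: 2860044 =2^2*3^1*11^1* 47^1 * 461^1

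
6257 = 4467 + 1790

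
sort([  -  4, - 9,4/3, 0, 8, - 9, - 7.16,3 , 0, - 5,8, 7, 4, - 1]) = [ - 9, - 9, - 7.16, - 5, - 4, - 1,  0,0, 4/3, 3, 4, 7, 8, 8]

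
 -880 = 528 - 1408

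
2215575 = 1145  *1935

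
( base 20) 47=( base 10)87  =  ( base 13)69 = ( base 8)127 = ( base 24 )3F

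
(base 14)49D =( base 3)1021012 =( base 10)923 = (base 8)1633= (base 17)335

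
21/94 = 21/94 = 0.22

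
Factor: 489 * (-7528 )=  - 2^3 * 3^1 * 163^1 *941^1=- 3681192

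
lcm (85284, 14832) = 341136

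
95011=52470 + 42541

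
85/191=85/191 =0.45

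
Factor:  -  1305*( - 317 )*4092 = 1692799020 =2^2*3^3*5^1*11^1 * 29^1*31^1*317^1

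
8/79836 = 2/19959 = 0.00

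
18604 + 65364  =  83968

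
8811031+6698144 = 15509175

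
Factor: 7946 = 2^1 * 29^1*137^1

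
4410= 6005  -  1595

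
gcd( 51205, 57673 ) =539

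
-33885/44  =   - 33885/44= - 770.11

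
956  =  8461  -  7505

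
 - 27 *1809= -48843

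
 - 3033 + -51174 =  - 54207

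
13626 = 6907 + 6719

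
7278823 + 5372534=12651357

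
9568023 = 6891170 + 2676853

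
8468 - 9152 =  - 684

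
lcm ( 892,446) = 892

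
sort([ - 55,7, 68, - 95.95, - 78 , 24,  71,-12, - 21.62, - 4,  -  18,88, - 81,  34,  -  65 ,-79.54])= [-95.95,-81,-79.54, - 78,-65,-55,-21.62, - 18, - 12,-4,7,24,34,68, 71,88 ] 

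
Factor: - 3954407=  - 67^1*59021^1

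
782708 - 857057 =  - 74349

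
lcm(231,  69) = 5313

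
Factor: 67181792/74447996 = 2^3*7^( - 1) *37^ (-1)*71861^(-1)*2099431^1 = 16795448/18611999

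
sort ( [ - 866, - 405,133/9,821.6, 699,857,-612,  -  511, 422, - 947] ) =[  -  947, - 866, - 612, - 511,-405, 133/9,422,  699,821.6, 857 ]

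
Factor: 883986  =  2^1 * 3^1*147331^1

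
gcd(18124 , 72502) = 2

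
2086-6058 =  - 3972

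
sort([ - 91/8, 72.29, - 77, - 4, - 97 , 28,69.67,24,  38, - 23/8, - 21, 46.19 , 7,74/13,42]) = [-97  , - 77, - 21, - 91/8, - 4,-23/8,74/13, 7, 24, 28,38, 42,46.19,69.67,72.29]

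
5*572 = 2860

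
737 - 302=435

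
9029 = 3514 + 5515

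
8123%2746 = 2631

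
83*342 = 28386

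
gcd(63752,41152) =8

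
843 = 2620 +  - 1777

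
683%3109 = 683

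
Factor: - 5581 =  - 5581^1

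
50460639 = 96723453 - 46262814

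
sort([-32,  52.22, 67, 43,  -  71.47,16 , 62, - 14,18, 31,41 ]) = [-71.47, - 32 , - 14, 16,18, 31,41,43,52.22,62,67 ]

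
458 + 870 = 1328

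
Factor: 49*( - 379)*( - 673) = 12498283 = 7^2*379^1*673^1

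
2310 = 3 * 770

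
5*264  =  1320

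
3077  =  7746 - 4669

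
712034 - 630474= 81560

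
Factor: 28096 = 2^6* 439^1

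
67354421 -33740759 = 33613662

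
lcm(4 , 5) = 20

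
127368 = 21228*6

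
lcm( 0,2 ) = 0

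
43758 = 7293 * 6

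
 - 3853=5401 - 9254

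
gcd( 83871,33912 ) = 9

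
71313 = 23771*3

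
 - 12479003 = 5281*( - 2363)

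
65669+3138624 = 3204293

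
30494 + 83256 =113750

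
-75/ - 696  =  25/232 = 0.11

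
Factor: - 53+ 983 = 930 = 2^1*3^1*5^1*31^1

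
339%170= 169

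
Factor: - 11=-11^1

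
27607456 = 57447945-29840489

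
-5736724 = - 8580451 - - 2843727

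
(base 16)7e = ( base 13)99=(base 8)176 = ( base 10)126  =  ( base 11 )105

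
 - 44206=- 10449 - 33757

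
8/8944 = 1/1118 = 0.00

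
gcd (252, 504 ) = 252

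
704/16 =44 = 44.00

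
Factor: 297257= 297257^1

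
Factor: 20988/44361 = 2^2*3^( - 1 )*11^1*31^(-1) = 44/93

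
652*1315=857380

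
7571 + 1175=8746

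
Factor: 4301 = 11^1*17^1*23^1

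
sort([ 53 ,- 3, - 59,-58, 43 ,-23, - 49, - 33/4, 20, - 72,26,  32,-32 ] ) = [-72, - 59, - 58, - 49, - 32 , - 23,-33/4, - 3,20,26, 32,43,53]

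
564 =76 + 488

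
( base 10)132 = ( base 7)246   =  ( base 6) 340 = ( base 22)60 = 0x84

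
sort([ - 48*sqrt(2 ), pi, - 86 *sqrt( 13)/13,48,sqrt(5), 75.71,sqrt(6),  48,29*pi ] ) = [-48*sqrt(2), - 86*sqrt(13)/13,sqrt(5), sqrt (6), pi,48,48, 75.71,29*pi]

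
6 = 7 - 1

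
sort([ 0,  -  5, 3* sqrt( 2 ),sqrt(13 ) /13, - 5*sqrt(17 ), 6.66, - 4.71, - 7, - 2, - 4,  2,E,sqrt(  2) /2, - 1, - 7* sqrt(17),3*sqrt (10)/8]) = [-7 * sqrt(17 ), - 5 *sqrt(17), - 7, - 5, - 4.71, - 4, - 2, - 1,0,sqrt( 13 )/13, sqrt ( 2)/2,3*sqrt( 10 )/8,2, E,3  *  sqrt ( 2), 6.66] 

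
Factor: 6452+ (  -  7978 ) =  - 2^1*7^1*109^1 = - 1526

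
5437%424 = 349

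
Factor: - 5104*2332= - 11902528=-2^6*11^2*29^1*53^1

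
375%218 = 157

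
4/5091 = 4/5091 = 0.00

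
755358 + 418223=1173581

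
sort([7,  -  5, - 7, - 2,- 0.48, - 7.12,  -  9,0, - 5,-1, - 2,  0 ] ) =[  -  9,  -  7.12,- 7, - 5, - 5, - 2, - 2,  -  1,-0.48,0, 0,7 ] 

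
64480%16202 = 15874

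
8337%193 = 38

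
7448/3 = 2482+2/3=2482.67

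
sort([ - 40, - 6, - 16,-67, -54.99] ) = [ - 67, - 54.99, - 40, - 16, - 6 ] 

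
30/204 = 5/34 = 0.15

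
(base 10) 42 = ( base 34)18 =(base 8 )52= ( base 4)222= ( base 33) 19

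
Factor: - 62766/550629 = - 2^1 * 11^1 * 193^( -1) = - 22/193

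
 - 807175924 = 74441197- 881617121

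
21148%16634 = 4514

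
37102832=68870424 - 31767592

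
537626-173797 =363829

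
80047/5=80047/5 = 16009.40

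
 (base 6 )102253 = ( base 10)8313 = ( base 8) 20171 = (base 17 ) 1BD0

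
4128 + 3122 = 7250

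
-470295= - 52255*9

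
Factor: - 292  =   - 2^2*73^1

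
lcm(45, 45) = 45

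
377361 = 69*5469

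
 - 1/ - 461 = 1/461 = 0.00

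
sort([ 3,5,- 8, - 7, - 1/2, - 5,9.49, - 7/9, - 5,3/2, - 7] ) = [ -8,- 7,-7,  -  5, - 5, - 7/9 , - 1/2 , 3/2,3,5,9.49]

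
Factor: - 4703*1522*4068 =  - 2^3*3^2* 113^1*761^1 * 4703^1 = - 29118605688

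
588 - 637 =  -49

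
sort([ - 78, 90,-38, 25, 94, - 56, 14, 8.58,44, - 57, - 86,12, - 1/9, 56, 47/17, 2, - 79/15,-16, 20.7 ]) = [ -86, - 78, - 57, - 56, - 38, - 16, - 79/15,  -  1/9,2,  47/17, 8.58,12 , 14, 20.7,25 , 44, 56,90 , 94 ]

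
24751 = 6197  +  18554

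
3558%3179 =379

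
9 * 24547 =220923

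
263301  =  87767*3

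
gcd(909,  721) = 1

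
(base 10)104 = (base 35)2Y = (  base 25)44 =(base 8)150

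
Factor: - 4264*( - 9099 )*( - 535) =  - 20757002760 = -2^3*3^3*5^1*13^1*41^1*107^1*337^1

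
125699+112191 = 237890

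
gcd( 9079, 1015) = 7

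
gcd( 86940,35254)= 2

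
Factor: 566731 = 11^1*51521^1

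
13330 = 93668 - 80338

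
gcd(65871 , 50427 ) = 117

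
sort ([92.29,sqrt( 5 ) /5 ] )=[ sqrt( 5)/5 , 92.29] 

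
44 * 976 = 42944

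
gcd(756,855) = 9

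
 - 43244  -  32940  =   - 76184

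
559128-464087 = 95041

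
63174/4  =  31587/2 = 15793.50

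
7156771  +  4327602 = 11484373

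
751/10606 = 751/10606= 0.07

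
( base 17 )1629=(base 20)gea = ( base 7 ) 25335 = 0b1101000100010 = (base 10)6690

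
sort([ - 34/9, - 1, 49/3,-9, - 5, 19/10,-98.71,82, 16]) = [-98.71,-9, - 5 ,-34/9, - 1, 19/10,16, 49/3, 82] 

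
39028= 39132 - 104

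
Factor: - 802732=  - 2^2*7^1*28669^1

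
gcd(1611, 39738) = 537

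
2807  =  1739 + 1068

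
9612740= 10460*919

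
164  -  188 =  - 24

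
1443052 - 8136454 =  - 6693402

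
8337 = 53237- 44900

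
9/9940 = 9/9940 = 0.00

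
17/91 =17/91  =  0.19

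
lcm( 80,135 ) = 2160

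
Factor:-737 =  - 11^1*67^1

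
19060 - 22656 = - 3596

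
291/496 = 291/496=0.59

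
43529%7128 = 761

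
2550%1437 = 1113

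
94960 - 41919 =53041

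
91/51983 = 91/51983  =  0.00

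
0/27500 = 0 = 0.00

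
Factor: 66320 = 2^4*5^1*829^1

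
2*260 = 520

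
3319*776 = 2575544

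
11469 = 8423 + 3046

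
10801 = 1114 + 9687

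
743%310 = 123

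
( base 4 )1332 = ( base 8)176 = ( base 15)86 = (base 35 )3L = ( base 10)126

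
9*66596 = 599364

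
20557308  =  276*74483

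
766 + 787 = 1553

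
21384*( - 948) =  - 20272032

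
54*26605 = 1436670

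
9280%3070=70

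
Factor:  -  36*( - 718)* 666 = 2^4*3^4*37^1*359^1 = 17214768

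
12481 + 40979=53460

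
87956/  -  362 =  - 243+5/181 = - 242.97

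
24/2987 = 24/2987 =0.01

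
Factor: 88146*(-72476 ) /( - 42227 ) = 2^3*3^2*59^1*83^1*18119^1 * 42227^( -1) = 6388469496/42227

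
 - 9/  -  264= 3/88 = 0.03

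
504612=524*963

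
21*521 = 10941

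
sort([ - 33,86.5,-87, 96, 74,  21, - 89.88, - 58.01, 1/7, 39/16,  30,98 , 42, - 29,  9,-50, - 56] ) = [ - 89.88,  -  87, - 58.01, - 56  , - 50, - 33, - 29, 1/7, 39/16, 9,21, 30, 42 , 74, 86.5,96,  98 ] 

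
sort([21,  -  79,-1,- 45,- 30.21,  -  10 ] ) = [-79, - 45, - 30.21, - 10,-1, 21] 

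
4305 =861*5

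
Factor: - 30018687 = - 3^1*43^1*97^1*2399^1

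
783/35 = 22+ 13/35 = 22.37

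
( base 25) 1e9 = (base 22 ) 20G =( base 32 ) uo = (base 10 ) 984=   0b1111011000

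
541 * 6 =3246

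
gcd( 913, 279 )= 1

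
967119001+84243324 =1051362325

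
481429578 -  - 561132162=1042561740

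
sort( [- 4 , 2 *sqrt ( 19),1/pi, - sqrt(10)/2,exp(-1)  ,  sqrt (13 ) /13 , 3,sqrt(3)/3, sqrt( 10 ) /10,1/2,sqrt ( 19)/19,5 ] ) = [ - 4, - sqrt( 10 ) /2,  sqrt( 19 )/19, sqrt(13 )/13, sqrt (10) /10,  1/pi,exp( - 1 ),1/2,sqrt(3 ) /3,  3 , 5, 2*sqrt (19 ) ]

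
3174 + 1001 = 4175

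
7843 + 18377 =26220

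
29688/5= 5937 + 3/5 =5937.60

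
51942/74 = 25971/37 = 701.92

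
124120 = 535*232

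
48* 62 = 2976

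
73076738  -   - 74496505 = 147573243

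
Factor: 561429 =3^2*11^1*53^1*107^1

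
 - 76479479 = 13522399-90001878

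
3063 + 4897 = 7960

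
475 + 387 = 862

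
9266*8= 74128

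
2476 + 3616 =6092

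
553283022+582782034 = 1136065056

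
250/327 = 250/327 = 0.76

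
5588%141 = 89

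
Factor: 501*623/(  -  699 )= -7^1 *89^1*167^1 * 233^( - 1 ) = -104041/233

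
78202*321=25102842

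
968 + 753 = 1721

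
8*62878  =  503024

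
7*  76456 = 535192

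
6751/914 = 7 + 353/914 = 7.39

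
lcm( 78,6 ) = 78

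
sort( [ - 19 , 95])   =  [ - 19,95]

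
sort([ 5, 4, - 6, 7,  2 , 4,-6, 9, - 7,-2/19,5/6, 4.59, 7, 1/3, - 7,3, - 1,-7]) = [ - 7,-7, - 7, - 6,-6, - 1, - 2/19,1/3 , 5/6,2, 3,4, 4, 4.59,5, 7, 7,  9 ] 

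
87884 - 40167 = 47717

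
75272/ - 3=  - 25091+1/3 = -25090.67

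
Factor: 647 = 647^1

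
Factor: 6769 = 7^1*967^1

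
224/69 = 224/69 = 3.25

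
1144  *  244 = 279136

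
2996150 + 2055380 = 5051530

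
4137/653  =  4137/653  =  6.34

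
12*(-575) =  - 6900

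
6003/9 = 667 = 667.00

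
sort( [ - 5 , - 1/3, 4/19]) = [ - 5, - 1/3,4/19]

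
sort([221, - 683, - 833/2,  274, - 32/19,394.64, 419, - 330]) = [-683, - 833/2, - 330, - 32/19, 221, 274,  394.64,  419 ]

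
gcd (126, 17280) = 18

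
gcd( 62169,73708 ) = 1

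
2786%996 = 794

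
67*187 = 12529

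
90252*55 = 4963860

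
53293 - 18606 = 34687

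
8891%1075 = 291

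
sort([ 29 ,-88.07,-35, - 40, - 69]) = [ - 88.07 , - 69, - 40, - 35, 29]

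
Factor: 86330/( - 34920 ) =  - 89/36 = - 2^( - 2 )*3^( - 2)*89^1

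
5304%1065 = 1044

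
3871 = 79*49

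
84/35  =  12/5 = 2.40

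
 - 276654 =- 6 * 46109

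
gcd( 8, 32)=8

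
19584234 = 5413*3618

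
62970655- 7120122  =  55850533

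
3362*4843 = 16282166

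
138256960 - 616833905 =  - 478576945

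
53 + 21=74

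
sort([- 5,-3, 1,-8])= [ - 8,-5,-3,1]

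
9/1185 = 3/395 = 0.01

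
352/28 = 12 + 4/7 = 12.57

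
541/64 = 8 + 29/64 = 8.45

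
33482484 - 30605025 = 2877459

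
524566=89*5894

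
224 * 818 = 183232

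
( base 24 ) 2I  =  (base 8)102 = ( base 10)66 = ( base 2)1000010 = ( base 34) 1w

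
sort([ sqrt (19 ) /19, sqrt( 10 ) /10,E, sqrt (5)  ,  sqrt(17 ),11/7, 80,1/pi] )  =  [ sqrt( 19) /19,sqrt( 10)/10 , 1/pi , 11/7, sqrt(5),E, sqrt(17 ),80] 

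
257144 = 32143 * 8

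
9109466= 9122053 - 12587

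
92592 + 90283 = 182875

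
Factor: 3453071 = 3453071^1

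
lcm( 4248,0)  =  0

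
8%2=0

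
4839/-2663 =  - 4839/2663 = -  1.82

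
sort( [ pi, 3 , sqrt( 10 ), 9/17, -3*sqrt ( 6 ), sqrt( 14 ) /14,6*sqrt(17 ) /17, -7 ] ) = [-3*sqrt( 6 ), - 7,sqrt( 14 ) /14,9/17,6*sqrt( 17 ) /17, 3 , pi, sqrt(10)]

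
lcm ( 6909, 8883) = 62181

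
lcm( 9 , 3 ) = 9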